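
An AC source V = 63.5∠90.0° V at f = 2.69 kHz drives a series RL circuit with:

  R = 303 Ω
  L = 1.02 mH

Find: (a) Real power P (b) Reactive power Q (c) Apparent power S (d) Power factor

Step 1 — Angular frequency: ω = 2π·f = 2π·2690 = 1.69e+04 rad/s.
Step 2 — Component impedances:
  R: Z = R = 303 Ω
  L: Z = jωL = j·1.69e+04·0.00102 = 0 + j17.24 Ω
Step 3 — Series combination: Z_total = R + L = 303 + j17.24 Ω = 303.5∠3.3° Ω.
Step 4 — Source phasor: V = 63.5∠90.0° V = 0 + j63.5 V.
Step 5 — Current: I = V / Z = 0.01189 + j0.2089 A = 0.2092∠86.7° A.
Step 6 — Complex power: S = V·I* = 13.26 + j0.7547 VA.
Step 7 — Real power: P = Re(S) = 13.26 W.
Step 8 — Reactive power: Q = Im(S) = 0.7547 VAR.
Step 9 — Apparent power: |S| = 13.29 VA.
Step 10 — Power factor: PF = P/|S| = 0.9984 (lagging).

(a) P = 13.26 W  (b) Q = 0.7547 VAR  (c) S = 13.29 VA  (d) PF = 0.9984 (lagging)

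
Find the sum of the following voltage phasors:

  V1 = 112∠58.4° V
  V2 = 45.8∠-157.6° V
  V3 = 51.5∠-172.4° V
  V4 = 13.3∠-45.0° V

Step 1 — Convert each phasor to rectangular form:
  V1 = 112·(cos(58.4°) + j·sin(58.4°)) = 58.69 + j95.39 V
  V2 = 45.8·(cos(-157.6°) + j·sin(-157.6°)) = -42.34 - j17.45 V
  V3 = 51.5·(cos(-172.4°) + j·sin(-172.4°)) = -51.05 - j6.811 V
  V4 = 13.3·(cos(-45.0°) + j·sin(-45.0°)) = 9.405 - j9.405 V
Step 2 — Sum components: V_total = -25.3 + j61.72 V.
Step 3 — Convert to polar: |V_total| = 66.71 V, ∠V_total = 112.3°.

V_total = 66.71∠112.3° V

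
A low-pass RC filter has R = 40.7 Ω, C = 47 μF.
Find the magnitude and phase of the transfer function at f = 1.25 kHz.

Step 1 — Angular frequency: ω = 2π·1250 = 7854 rad/s.
Step 2 — Transfer function: H(jω) = 1/(1 + jωRC).
Step 3 — Denominator: 1 + jωRC = 1 + j·7854·40.7·4.7e-05 = 1 + j15.02.
Step 4 — H = 0.004411 - j0.06627.
Step 5 — Magnitude: |H| = 0.06641 (-23.6 dB); phase: φ = -86.2°.

|H| = 0.06641 (-23.6 dB), φ = -86.2°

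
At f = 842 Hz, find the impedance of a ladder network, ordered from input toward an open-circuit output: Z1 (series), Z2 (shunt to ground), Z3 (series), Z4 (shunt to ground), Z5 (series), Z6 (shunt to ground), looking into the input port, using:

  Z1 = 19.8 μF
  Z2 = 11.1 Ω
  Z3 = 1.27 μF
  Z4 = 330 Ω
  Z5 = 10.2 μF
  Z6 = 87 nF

Step 1 — Angular frequency: ω = 2π·f = 2π·842 = 5290 rad/s.
Step 2 — Component impedances:
  Z1: Z = 1/(jωC) = -j/(ω·C) = 0 - j9.546 Ω
  Z2: Z = R = 11.1 Ω
  Z3: Z = 1/(jωC) = -j/(ω·C) = 0 - j148.8 Ω
  Z4: Z = R = 330 Ω
  Z5: Z = 1/(jωC) = -j/(ω·C) = 0 - j18.53 Ω
  Z6: Z = 1/(jωC) = -j/(ω·C) = 0 - j2173 Ω
Step 3 — Ladder network (open output): work backward from the far end, alternating series and parallel combinations. Z_in = 10.83 - j9.708 Ω = 14.54∠-41.9° Ω.

Z = 10.83 - j9.708 Ω = 14.54∠-41.9° Ω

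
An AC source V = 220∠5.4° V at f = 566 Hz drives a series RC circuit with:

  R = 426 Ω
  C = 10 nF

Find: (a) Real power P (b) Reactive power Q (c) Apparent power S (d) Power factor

Step 1 — Angular frequency: ω = 2π·f = 2π·566 = 3556 rad/s.
Step 2 — Component impedances:
  R: Z = R = 426 Ω
  C: Z = 1/(jωC) = -j/(ω·C) = 0 - j2.812e+04 Ω
Step 3 — Series combination: Z_total = R + C = 426 - j2.812e+04 Ω = 2.812e+04∠-89.1° Ω.
Step 4 — Source phasor: V = 220∠5.4° V = 219 + j20.7 V.
Step 5 — Current: I = V / Z = -0.0006181 + j0.007798 A = 0.007823∠94.5° A.
Step 6 — Complex power: S = V·I* = 0.02607 - j1.721 VA.
Step 7 — Real power: P = Re(S) = 0.02607 W.
Step 8 — Reactive power: Q = Im(S) = -1.721 VAR.
Step 9 — Apparent power: |S| = 1.721 VA.
Step 10 — Power factor: PF = P/|S| = 0.01515 (leading).

(a) P = 0.02607 W  (b) Q = -1.721 VAR  (c) S = 1.721 VA  (d) PF = 0.01515 (leading)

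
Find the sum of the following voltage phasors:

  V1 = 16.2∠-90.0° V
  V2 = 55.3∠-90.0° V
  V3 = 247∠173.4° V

Step 1 — Convert each phasor to rectangular form:
  V1 = 16.2·(cos(-90.0°) + j·sin(-90.0°)) = 0 - j16.2 V
  V2 = 55.3·(cos(-90.0°) + j·sin(-90.0°)) = 0 - j55.3 V
  V3 = 247·(cos(173.4°) + j·sin(173.4°)) = -245.4 + j28.39 V
Step 2 — Sum components: V_total = -245.4 - j43.11 V.
Step 3 — Convert to polar: |V_total| = 249.1 V, ∠V_total = -170.0°.

V_total = 249.1∠-170.0° V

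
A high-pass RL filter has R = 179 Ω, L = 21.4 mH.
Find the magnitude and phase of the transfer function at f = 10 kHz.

Step 1 — Angular frequency: ω = 2π·1e+04 = 6.283e+04 rad/s.
Step 2 — Transfer function: H(jω) = jωL/(R + jωL).
Step 3 — Numerator jωL = j·1345; denominator R + jωL = 179 + j1345.
Step 4 — H = 0.9826 + j0.1308.
Step 5 — Magnitude: |H| = 0.9913 (-0.1 dB); phase: φ = 7.6°.

|H| = 0.9913 (-0.1 dB), φ = 7.6°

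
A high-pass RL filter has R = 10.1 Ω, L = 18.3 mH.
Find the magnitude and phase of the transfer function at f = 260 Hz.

Step 1 — Angular frequency: ω = 2π·260 = 1634 rad/s.
Step 2 — Transfer function: H(jω) = jωL/(R + jωL).
Step 3 — Numerator jωL = j·29.9; denominator R + jωL = 10.1 + j29.9.
Step 4 — H = 0.8976 + j0.3032.
Step 5 — Magnitude: |H| = 0.9474 (-0.5 dB); phase: φ = 18.7°.

|H| = 0.9474 (-0.5 dB), φ = 18.7°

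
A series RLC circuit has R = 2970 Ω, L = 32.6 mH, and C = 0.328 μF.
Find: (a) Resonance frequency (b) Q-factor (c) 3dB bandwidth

Step 1 — Resonance condition Im(Z)=0 gives ω₀ = 1/√(LC).
Step 2 — ω₀ = 1/√(0.0326·3.28e-07) = 9671 rad/s.
Step 3 — f₀ = ω₀/(2π) = 1539 Hz.
Step 4 — Series Q: Q = ω₀L/R = 9671·0.0326/2970 = 0.1061.
Step 5 — 3dB bandwidth: Δω = ω₀/Q = 9.11e+04 rad/s; BW = Δω/(2π) = 1.45e+04 Hz.

(a) f₀ = 1539 Hz  (b) Q = 0.1061  (c) BW = 1.45e+04 Hz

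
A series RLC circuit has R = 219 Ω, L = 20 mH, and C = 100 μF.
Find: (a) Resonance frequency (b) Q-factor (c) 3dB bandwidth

Step 1 — Resonance: ω₀ = 1/√(LC) = 1/√(0.02·0.0001) = 707.1 rad/s.
Step 2 — f₀ = ω₀/(2π) = 112.5 Hz.
Step 3 — Series Q: Q = ω₀L/R = 707.1·0.02/219 = 0.06458.
Step 4 — Bandwidth: Δω = ω₀/Q = 1.095e+04 rad/s; BW = Δω/(2π) = 1743 Hz.

(a) f₀ = 112.5 Hz  (b) Q = 0.06458  (c) BW = 1743 Hz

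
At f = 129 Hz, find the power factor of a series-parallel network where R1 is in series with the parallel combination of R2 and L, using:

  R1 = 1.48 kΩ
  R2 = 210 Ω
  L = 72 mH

Step 1 — Angular frequency: ω = 2π·f = 2π·129 = 810.5 rad/s.
Step 2 — Component impedances:
  R1: Z = R = 1480 Ω
  R2: Z = R = 210 Ω
  L: Z = jωL = j·810.5·0.072 = 0 + j58.36 Ω
Step 3 — Parallel branch: R2 || L = 1/(1/R2 + 1/L) = 15.05 + j54.17 Ω.
Step 4 — Series with R1: Z_total = R1 + (R2 || L) = 1495 + j54.17 Ω = 1496∠2.1° Ω.
Step 5 — Power factor: PF = cos(φ) = Re(Z)/|Z| = 1495/1496 = 0.9993.
Step 6 — Type: Im(Z) = 54.17 ⇒ lagging (phase φ = 2.1°).

PF = 0.9993 (lagging, φ = 2.1°)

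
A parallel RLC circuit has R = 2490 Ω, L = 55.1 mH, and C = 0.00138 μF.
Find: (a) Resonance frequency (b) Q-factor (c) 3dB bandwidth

Step 1 — Resonance: ω₀ = 1/√(LC) = 1/√(0.0551·1.38e-09) = 1.147e+05 rad/s.
Step 2 — f₀ = ω₀/(2π) = 1.825e+04 Hz.
Step 3 — Parallel Q: Q = R/(ω₀L) = 2490/(1.147e+05·0.0551) = 0.3941.
Step 4 — Bandwidth: Δω = ω₀/Q = 2.91e+05 rad/s; BW = Δω/(2π) = 4.632e+04 Hz.

(a) f₀ = 1.825e+04 Hz  (b) Q = 0.3941  (c) BW = 4.632e+04 Hz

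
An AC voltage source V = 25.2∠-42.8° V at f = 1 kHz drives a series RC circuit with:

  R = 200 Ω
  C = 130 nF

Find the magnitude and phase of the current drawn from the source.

Step 1 — Angular frequency: ω = 2π·f = 2π·1000 = 6283 rad/s.
Step 2 — Component impedances:
  R: Z = R = 200 Ω
  C: Z = 1/(jωC) = -j/(ω·C) = 0 - j1224 Ω
Step 3 — Series combination: Z_total = R + C = 200 - j1224 Ω = 1240∠-80.7° Ω.
Step 4 — Source phasor: V = 25.2∠-42.8° V = 18.49 - j17.12 V.
Step 5 — Ohm's law: I = V / Z_total = (18.49 - j17.12) / (200 - j1224) = 0.01603 + j0.01248 A.
Step 6 — Convert to polar: |I| = 0.02031 A, ∠I = 37.9°.

I = 0.02031∠37.9° A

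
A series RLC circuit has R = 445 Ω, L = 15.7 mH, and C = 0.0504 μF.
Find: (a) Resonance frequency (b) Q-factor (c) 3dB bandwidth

Step 1 — Resonance condition Im(Z)=0 gives ω₀ = 1/√(LC).
Step 2 — ω₀ = 1/√(0.0157·5.04e-08) = 3.555e+04 rad/s.
Step 3 — f₀ = ω₀/(2π) = 5658 Hz.
Step 4 — Series Q: Q = ω₀L/R = 3.555e+04·0.0157/445 = 1.254.
Step 5 — 3dB bandwidth: Δω = ω₀/Q = 2.834e+04 rad/s; BW = Δω/(2π) = 4511 Hz.

(a) f₀ = 5658 Hz  (b) Q = 1.254  (c) BW = 4511 Hz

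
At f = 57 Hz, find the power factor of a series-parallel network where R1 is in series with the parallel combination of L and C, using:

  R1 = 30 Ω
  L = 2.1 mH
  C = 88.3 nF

Step 1 — Angular frequency: ω = 2π·f = 2π·57 = 358.1 rad/s.
Step 2 — Component impedances:
  R1: Z = R = 30 Ω
  L: Z = jωL = j·358.1·0.0021 = 0 + j0.7521 Ω
  C: Z = 1/(jωC) = -j/(ω·C) = 0 - j3.162e+04 Ω
Step 3 — Parallel branch: L || C = 1/(1/L + 1/C) = 0 + j0.7521 Ω.
Step 4 — Series with R1: Z_total = R1 + (L || C) = 30 + j0.7521 Ω = 30.01∠1.4° Ω.
Step 5 — Power factor: PF = cos(φ) = Re(Z)/|Z| = 30/30.01 = 0.9997.
Step 6 — Type: Im(Z) = 0.7521 ⇒ lagging (phase φ = 1.4°).

PF = 0.9997 (lagging, φ = 1.4°)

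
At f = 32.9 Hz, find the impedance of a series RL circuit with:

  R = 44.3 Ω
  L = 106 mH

Step 1 — Angular frequency: ω = 2π·f = 2π·32.9 = 206.7 rad/s.
Step 2 — Component impedances:
  R: Z = R = 44.3 Ω
  L: Z = jωL = j·206.7·0.106 = 0 + j21.91 Ω
Step 3 — Series combination: Z_total = R + L = 44.3 + j21.91 Ω = 49.42∠26.3° Ω.

Z = 44.3 + j21.91 Ω = 49.42∠26.3° Ω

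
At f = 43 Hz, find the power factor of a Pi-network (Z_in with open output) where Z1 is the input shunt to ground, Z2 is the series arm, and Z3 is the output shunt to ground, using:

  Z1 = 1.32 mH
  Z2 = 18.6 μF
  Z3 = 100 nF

Step 1 — Angular frequency: ω = 2π·f = 2π·43 = 270.2 rad/s.
Step 2 — Component impedances:
  Z1: Z = jωL = j·270.2·0.00132 = 0 + j0.3566 Ω
  Z2: Z = 1/(jωC) = -j/(ω·C) = 0 - j199 Ω
  Z3: Z = 1/(jωC) = -j/(ω·C) = 0 - j3.701e+04 Ω
Step 3 — With open output, the series arm Z2 and the output shunt Z3 appear in series to ground: Z2 + Z3 = 0 - j3.721e+04 Ω.
Step 4 — Parallel with input shunt Z1: Z_in = Z1 || (Z2 + Z3) = 0 + j0.3566 Ω = 0.3566∠90.0° Ω.
Step 5 — Power factor: PF = cos(φ) = Re(Z)/|Z| = -0/0.3566 = -0.
Step 6 — Type: Im(Z) = 0.3566 ⇒ lagging (phase φ = 90.0°).

PF = -0 (lagging, φ = 90.0°)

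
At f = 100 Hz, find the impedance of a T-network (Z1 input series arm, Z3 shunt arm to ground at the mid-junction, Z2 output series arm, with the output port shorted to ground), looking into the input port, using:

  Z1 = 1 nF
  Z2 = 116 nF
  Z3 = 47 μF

Step 1 — Angular frequency: ω = 2π·f = 2π·100 = 628.3 rad/s.
Step 2 — Component impedances:
  Z1: Z = 1/(jωC) = -j/(ω·C) = 0 - j1.592e+06 Ω
  Z2: Z = 1/(jωC) = -j/(ω·C) = 0 - j1.372e+04 Ω
  Z3: Z = 1/(jωC) = -j/(ω·C) = 0 - j33.86 Ω
Step 3 — With the output port shorted to ground, the output series arm Z2 runs from the junction to ground; the shunt arm Z3 also runs from the junction to ground. They appear in parallel: Z3 || Z2 = 0 - j33.78 Ω.
Step 4 — Series with input arm Z1: Z_in = Z1 + (Z3 || Z2) = 0 - j1.592e+06 Ω = 1.592e+06∠-90.0° Ω.

Z = 0 - j1.592e+06 Ω = 1.592e+06∠-90.0° Ω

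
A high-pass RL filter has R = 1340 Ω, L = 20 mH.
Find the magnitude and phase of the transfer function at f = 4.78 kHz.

Step 1 — Angular frequency: ω = 2π·4780 = 3.003e+04 rad/s.
Step 2 — Transfer function: H(jω) = jωL/(R + jωL).
Step 3 — Numerator jωL = j·600.7; denominator R + jωL = 1340 + j600.7.
Step 4 — H = 0.1673 + j0.3733.
Step 5 — Magnitude: |H| = 0.409 (-7.8 dB); phase: φ = 65.9°.

|H| = 0.409 (-7.8 dB), φ = 65.9°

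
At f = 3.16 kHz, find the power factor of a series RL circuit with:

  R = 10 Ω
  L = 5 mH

Step 1 — Angular frequency: ω = 2π·f = 2π·3160 = 1.985e+04 rad/s.
Step 2 — Component impedances:
  R: Z = R = 10 Ω
  L: Z = jωL = j·1.985e+04·0.005 = 0 + j99.27 Ω
Step 3 — Series combination: Z_total = R + L = 10 + j99.27 Ω = 99.78∠84.2° Ω.
Step 4 — Power factor: PF = cos(φ) = Re(Z)/|Z| = 10/99.78 = 0.1002.
Step 5 — Type: Im(Z) = 99.27 ⇒ lagging (phase φ = 84.2°).

PF = 0.1002 (lagging, φ = 84.2°)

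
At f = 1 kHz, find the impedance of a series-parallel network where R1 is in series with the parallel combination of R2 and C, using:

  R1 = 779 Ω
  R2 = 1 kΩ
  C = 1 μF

Step 1 — Angular frequency: ω = 2π·f = 2π·1000 = 6283 rad/s.
Step 2 — Component impedances:
  R1: Z = R = 779 Ω
  R2: Z = R = 1000 Ω
  C: Z = 1/(jωC) = -j/(ω·C) = 0 - j159.2 Ω
Step 3 — Parallel branch: R2 || C = 1/(1/R2 + 1/C) = 24.7 - j155.2 Ω.
Step 4 — Series with R1: Z_total = R1 + (R2 || C) = 803.7 - j155.2 Ω = 818.6∠-10.9° Ω.

Z = 803.7 - j155.2 Ω = 818.6∠-10.9° Ω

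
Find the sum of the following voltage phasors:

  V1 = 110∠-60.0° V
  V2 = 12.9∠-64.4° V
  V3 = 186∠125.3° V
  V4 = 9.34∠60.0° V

Step 1 — Convert each phasor to rectangular form:
  V1 = 110·(cos(-60.0°) + j·sin(-60.0°)) = 55 - j95.26 V
  V2 = 12.9·(cos(-64.4°) + j·sin(-64.4°)) = 5.574 - j11.63 V
  V3 = 186·(cos(125.3°) + j·sin(125.3°)) = -107.5 + j151.8 V
  V4 = 9.34·(cos(60.0°) + j·sin(60.0°)) = 4.67 + j8.089 V
Step 2 — Sum components: V_total = -42.24 + j52.99 V.
Step 3 — Convert to polar: |V_total| = 67.77 V, ∠V_total = 128.6°.

V_total = 67.77∠128.6° V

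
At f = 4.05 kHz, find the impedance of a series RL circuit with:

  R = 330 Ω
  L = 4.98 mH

Step 1 — Angular frequency: ω = 2π·f = 2π·4050 = 2.545e+04 rad/s.
Step 2 — Component impedances:
  R: Z = R = 330 Ω
  L: Z = jωL = j·2.545e+04·0.00498 = 0 + j126.7 Ω
Step 3 — Series combination: Z_total = R + L = 330 + j126.7 Ω = 353.5∠21.0° Ω.

Z = 330 + j126.7 Ω = 353.5∠21.0° Ω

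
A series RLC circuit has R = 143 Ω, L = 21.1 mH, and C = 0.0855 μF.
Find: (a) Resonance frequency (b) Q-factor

Step 1 — Resonance condition Im(Z)=0 gives ω₀ = 1/√(LC).
Step 2 — ω₀ = 1/√(0.0211·8.55e-08) = 2.354e+04 rad/s.
Step 3 — f₀ = ω₀/(2π) = 3747 Hz.
Step 4 — Series Q: Q = ω₀L/R = 2.354e+04·0.0211/143 = 3.474.

(a) f₀ = 3747 Hz  (b) Q = 3.474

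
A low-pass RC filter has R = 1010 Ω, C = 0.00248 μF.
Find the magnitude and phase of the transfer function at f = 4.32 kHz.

Step 1 — Angular frequency: ω = 2π·4320 = 2.714e+04 rad/s.
Step 2 — Transfer function: H(jω) = 1/(1 + jωRC).
Step 3 — Denominator: 1 + jωRC = 1 + j·2.714e+04·1010·2.48e-09 = 1 + j0.06799.
Step 4 — H = 0.9954 - j0.06768.
Step 5 — Magnitude: |H| = 0.9977 (-0.0 dB); phase: φ = -3.9°.

|H| = 0.9977 (-0.0 dB), φ = -3.9°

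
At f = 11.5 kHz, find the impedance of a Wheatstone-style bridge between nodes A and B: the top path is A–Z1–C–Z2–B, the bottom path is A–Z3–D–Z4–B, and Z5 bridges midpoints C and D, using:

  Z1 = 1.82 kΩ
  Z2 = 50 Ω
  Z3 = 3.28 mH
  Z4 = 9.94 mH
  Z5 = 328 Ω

Step 1 — Angular frequency: ω = 2π·f = 2π·1.15e+04 = 7.226e+04 rad/s.
Step 2 — Component impedances:
  Z1: Z = R = 1820 Ω
  Z2: Z = R = 50 Ω
  Z3: Z = jωL = j·7.226e+04·0.00328 = 0 + j237 Ω
  Z4: Z = jωL = j·7.226e+04·0.00994 = 0 + j718.2 Ω
  Z5: Z = R = 328 Ω
Step 3 — Bridge requires nodal analysis (the Z5 bridge couples midpoints C and D, so the two paths cannot be reduced to a simple series/parallel combination). Setting node B to ground and injecting 1 A at node A, the 3-node admittance system at A, C, D solves to V_A = Z_AB = 314.7 + j298 Ω = 433.4∠43.4° Ω.

Z = 314.7 + j298 Ω = 433.4∠43.4° Ω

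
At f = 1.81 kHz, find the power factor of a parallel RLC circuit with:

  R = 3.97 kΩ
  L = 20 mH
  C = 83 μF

Step 1 — Angular frequency: ω = 2π·f = 2π·1810 = 1.137e+04 rad/s.
Step 2 — Component impedances:
  R: Z = R = 3970 Ω
  L: Z = jωL = j·1.137e+04·0.02 = 0 + j227.5 Ω
  C: Z = 1/(jωC) = -j/(ω·C) = 0 - j1.059 Ω
Step 3 — Parallel combination: 1/Z_total = 1/R + 1/L + 1/C; Z_total = 0.0002854 - j1.064 Ω = 1.064∠-90.0° Ω.
Step 4 — Power factor: PF = cos(φ) = Re(Z)/|Z| = 0.00028536/1.0644 = 0.0002681.
Step 5 — Type: Im(Z) = -1.064 ⇒ leading (phase φ = -90.0°).

PF = 0.0002681 (leading, φ = -90.0°)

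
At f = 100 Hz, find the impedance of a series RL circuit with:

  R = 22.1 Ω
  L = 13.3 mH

Step 1 — Angular frequency: ω = 2π·f = 2π·100 = 628.3 rad/s.
Step 2 — Component impedances:
  R: Z = R = 22.1 Ω
  L: Z = jωL = j·628.3·0.0133 = 0 + j8.357 Ω
Step 3 — Series combination: Z_total = R + L = 22.1 + j8.357 Ω = 23.63∠20.7° Ω.

Z = 22.1 + j8.357 Ω = 23.63∠20.7° Ω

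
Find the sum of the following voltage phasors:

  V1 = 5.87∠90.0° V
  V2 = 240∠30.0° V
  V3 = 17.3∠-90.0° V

Step 1 — Convert each phasor to rectangular form:
  V1 = 5.87·(cos(90.0°) + j·sin(90.0°)) = 0 + j5.87 V
  V2 = 240·(cos(30.0°) + j·sin(30.0°)) = 207.8 + j120 V
  V3 = 17.3·(cos(-90.0°) + j·sin(-90.0°)) = 0 - j17.3 V
Step 2 — Sum components: V_total = 207.8 + j108.6 V.
Step 3 — Convert to polar: |V_total| = 234.5 V, ∠V_total = 27.6°.

V_total = 234.5∠27.6° V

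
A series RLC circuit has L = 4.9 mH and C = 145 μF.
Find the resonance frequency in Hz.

Step 1 — Resonance condition Im(Z)=0 gives ω₀ = 1/√(LC).
Step 2 — ω₀ = 1/√(0.0049·0.000145) = 1186 rad/s.
Step 3 — f₀ = ω₀/(2π) = 188.8 Hz.

f₀ = 188.8 Hz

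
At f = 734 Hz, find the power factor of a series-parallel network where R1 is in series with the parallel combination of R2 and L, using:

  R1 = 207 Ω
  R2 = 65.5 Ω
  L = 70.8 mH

Step 1 — Angular frequency: ω = 2π·f = 2π·734 = 4612 rad/s.
Step 2 — Component impedances:
  R1: Z = R = 207 Ω
  R2: Z = R = 65.5 Ω
  L: Z = jωL = j·4612·0.0708 = 0 + j326.5 Ω
Step 3 — Parallel branch: R2 || L = 1/(1/R2 + 1/L) = 62.97 + j12.63 Ω.
Step 4 — Series with R1: Z_total = R1 + (R2 || L) = 270 + j12.63 Ω = 270.3∠2.7° Ω.
Step 5 — Power factor: PF = cos(φ) = Re(Z)/|Z| = 270/270.3 = 0.9989.
Step 6 — Type: Im(Z) = 12.63 ⇒ lagging (phase φ = 2.7°).

PF = 0.9989 (lagging, φ = 2.7°)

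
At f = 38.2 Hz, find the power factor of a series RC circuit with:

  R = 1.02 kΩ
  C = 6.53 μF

Step 1 — Angular frequency: ω = 2π·f = 2π·38.2 = 240 rad/s.
Step 2 — Component impedances:
  R: Z = R = 1020 Ω
  C: Z = 1/(jωC) = -j/(ω·C) = 0 - j638 Ω
Step 3 — Series combination: Z_total = R + C = 1020 - j638 Ω = 1203∠-32.0° Ω.
Step 4 — Power factor: PF = cos(φ) = Re(Z)/|Z| = 1020/1203.1 = 0.8478.
Step 5 — Type: Im(Z) = -638 ⇒ leading (phase φ = -32.0°).

PF = 0.8478 (leading, φ = -32.0°)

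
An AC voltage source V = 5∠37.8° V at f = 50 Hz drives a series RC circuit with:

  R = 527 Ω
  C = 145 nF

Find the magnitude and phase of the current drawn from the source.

Step 1 — Angular frequency: ω = 2π·f = 2π·50 = 314.2 rad/s.
Step 2 — Component impedances:
  R: Z = R = 527 Ω
  C: Z = 1/(jωC) = -j/(ω·C) = 0 - j2.195e+04 Ω
Step 3 — Series combination: Z_total = R + C = 527 - j2.195e+04 Ω = 2.196e+04∠-88.6° Ω.
Step 4 — Source phasor: V = 5∠37.8° V = 3.951 + j3.065 V.
Step 5 — Ohm's law: I = V / Z_total = (3.951 + j3.065) / (527 - j2.195e+04) = -0.0001352 + j0.0001832 A.
Step 6 — Convert to polar: |I| = 0.0002277 A, ∠I = 126.4°.

I = 0.0002277∠126.4° A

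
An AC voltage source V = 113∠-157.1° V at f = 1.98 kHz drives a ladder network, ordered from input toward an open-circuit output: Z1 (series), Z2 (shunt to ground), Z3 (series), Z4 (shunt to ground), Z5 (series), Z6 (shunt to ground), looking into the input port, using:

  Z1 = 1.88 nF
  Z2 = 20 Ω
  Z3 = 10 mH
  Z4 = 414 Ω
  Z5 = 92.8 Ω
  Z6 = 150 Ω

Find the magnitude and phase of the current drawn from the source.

Step 1 — Angular frequency: ω = 2π·f = 2π·1980 = 1.244e+04 rad/s.
Step 2 — Component impedances:
  Z1: Z = 1/(jωC) = -j/(ω·C) = 0 - j4.276e+04 Ω
  Z2: Z = R = 20 Ω
  Z3: Z = jωL = j·1.244e+04·0.01 = 0 + j124.4 Ω
  Z4: Z = R = 414 Ω
  Z5: Z = R = 92.8 Ω
  Z6: Z = R = 150 Ω
Step 3 — Ladder network (open output): work backward from the far end, alternating series and parallel combinations. Z_in = 18.48 - j4.275e+04 Ω = 4.275e+04∠-90.0° Ω.
Step 4 — Source phasor: V = 113∠-157.1° V = -104.1 - j43.97 V.
Step 5 — Ohm's law: I = V / Z_total = (-104.1 - j43.97) / (18.48 - j4.275e+04) = 0.001027 - j0.002435 A.
Step 6 — Convert to polar: |I| = 0.002643 A, ∠I = -67.1°.

I = 0.002643∠-67.1° A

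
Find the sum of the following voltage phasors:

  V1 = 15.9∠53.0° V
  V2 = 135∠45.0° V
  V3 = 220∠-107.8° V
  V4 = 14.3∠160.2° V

Step 1 — Convert each phasor to rectangular form:
  V1 = 15.9·(cos(53.0°) + j·sin(53.0°)) = 9.569 + j12.7 V
  V2 = 135·(cos(45.0°) + j·sin(45.0°)) = 95.46 + j95.46 V
  V3 = 220·(cos(-107.8°) + j·sin(-107.8°)) = -67.25 - j209.5 V
  V4 = 14.3·(cos(160.2°) + j·sin(160.2°)) = -13.45 + j4.844 V
Step 2 — Sum components: V_total = 24.32 - j96.47 V.
Step 3 — Convert to polar: |V_total| = 99.49 V, ∠V_total = -75.8°.

V_total = 99.49∠-75.8° V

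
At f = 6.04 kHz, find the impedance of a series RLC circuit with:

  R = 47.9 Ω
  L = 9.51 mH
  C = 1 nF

Step 1 — Angular frequency: ω = 2π·f = 2π·6040 = 3.795e+04 rad/s.
Step 2 — Component impedances:
  R: Z = R = 47.9 Ω
  L: Z = jωL = j·3.795e+04·0.00951 = 0 + j360.9 Ω
  C: Z = 1/(jωC) = -j/(ω·C) = 0 - j2.635e+04 Ω
Step 3 — Series combination: Z_total = R + L + C = 47.9 - j2.599e+04 Ω = 2.599e+04∠-89.9° Ω.

Z = 47.9 - j2.599e+04 Ω = 2.599e+04∠-89.9° Ω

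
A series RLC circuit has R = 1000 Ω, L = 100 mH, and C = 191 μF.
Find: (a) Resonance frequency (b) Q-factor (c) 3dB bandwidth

Step 1 — Resonance: ω₀ = 1/√(LC) = 1/√(0.1·0.000191) = 228.8 rad/s.
Step 2 — f₀ = ω₀/(2π) = 36.42 Hz.
Step 3 — Series Q: Q = ω₀L/R = 228.8·0.1/1000 = 0.02288.
Step 4 — Bandwidth: Δω = ω₀/Q = 1e+04 rad/s; BW = Δω/(2π) = 1592 Hz.

(a) f₀ = 36.42 Hz  (b) Q = 0.02288  (c) BW = 1592 Hz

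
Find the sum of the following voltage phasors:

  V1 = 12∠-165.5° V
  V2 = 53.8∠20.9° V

Step 1 — Convert each phasor to rectangular form:
  V1 = 12·(cos(-165.5°) + j·sin(-165.5°)) = -11.62 - j3.005 V
  V2 = 53.8·(cos(20.9°) + j·sin(20.9°)) = 50.26 + j19.19 V
Step 2 — Sum components: V_total = 38.64 + j16.19 V.
Step 3 — Convert to polar: |V_total| = 41.9 V, ∠V_total = 22.7°.

V_total = 41.9∠22.7° V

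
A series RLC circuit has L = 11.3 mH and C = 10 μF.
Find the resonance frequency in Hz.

Step 1 — Resonance condition Im(Z)=0 gives ω₀ = 1/√(LC).
Step 2 — ω₀ = 1/√(0.0113·1e-05) = 2975 rad/s.
Step 3 — f₀ = ω₀/(2π) = 473.5 Hz.

f₀ = 473.5 Hz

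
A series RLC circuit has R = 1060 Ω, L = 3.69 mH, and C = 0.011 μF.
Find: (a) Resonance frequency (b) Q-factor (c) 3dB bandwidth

Step 1 — Resonance: ω₀ = 1/√(LC) = 1/√(0.00369·1.1e-08) = 1.57e+05 rad/s.
Step 2 — f₀ = ω₀/(2π) = 2.498e+04 Hz.
Step 3 — Series Q: Q = ω₀L/R = 1.57e+05·0.00369/1060 = 0.5464.
Step 4 — Bandwidth: Δω = ω₀/Q = 2.873e+05 rad/s; BW = Δω/(2π) = 4.572e+04 Hz.

(a) f₀ = 2.498e+04 Hz  (b) Q = 0.5464  (c) BW = 4.572e+04 Hz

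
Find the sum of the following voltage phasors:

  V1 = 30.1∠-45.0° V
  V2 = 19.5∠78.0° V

Step 1 — Convert each phasor to rectangular form:
  V1 = 30.1·(cos(-45.0°) + j·sin(-45.0°)) = 21.28 - j21.28 V
  V2 = 19.5·(cos(78.0°) + j·sin(78.0°)) = 4.054 + j19.07 V
Step 2 — Sum components: V_total = 25.34 - j2.21 V.
Step 3 — Convert to polar: |V_total| = 25.43 V, ∠V_total = -5.0°.

V_total = 25.43∠-5.0° V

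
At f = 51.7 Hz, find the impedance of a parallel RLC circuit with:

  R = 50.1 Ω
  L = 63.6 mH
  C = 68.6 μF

Step 1 — Angular frequency: ω = 2π·f = 2π·51.7 = 324.8 rad/s.
Step 2 — Component impedances:
  R: Z = R = 50.1 Ω
  L: Z = jωL = j·324.8·0.0636 = 0 + j20.66 Ω
  C: Z = 1/(jωC) = -j/(ω·C) = 0 - j44.88 Ω
Step 3 — Parallel combination: 1/Z_total = 1/R + 1/L + 1/C; Z_total = 18.47 + j24.17 Ω = 30.42∠52.6° Ω.

Z = 18.47 + j24.17 Ω = 30.42∠52.6° Ω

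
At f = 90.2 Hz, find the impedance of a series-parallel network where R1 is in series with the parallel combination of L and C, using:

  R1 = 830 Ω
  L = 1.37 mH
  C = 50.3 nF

Step 1 — Angular frequency: ω = 2π·f = 2π·90.2 = 566.7 rad/s.
Step 2 — Component impedances:
  R1: Z = R = 830 Ω
  L: Z = jωL = j·566.7·0.00137 = 0 + j0.7764 Ω
  C: Z = 1/(jωC) = -j/(ω·C) = 0 - j3.508e+04 Ω
Step 3 — Parallel branch: L || C = 1/(1/L + 1/C) = 0 + j0.7765 Ω.
Step 4 — Series with R1: Z_total = R1 + (L || C) = 830 + j0.7765 Ω = 830∠0.1° Ω.

Z = 830 + j0.7765 Ω = 830∠0.1° Ω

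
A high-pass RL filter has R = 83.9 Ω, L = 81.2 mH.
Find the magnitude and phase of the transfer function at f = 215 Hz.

Step 1 — Angular frequency: ω = 2π·215 = 1351 rad/s.
Step 2 — Transfer function: H(jω) = jωL/(R + jωL).
Step 3 — Numerator jωL = j·109.7; denominator R + jωL = 83.9 + j109.7.
Step 4 — H = 0.6309 + j0.4826.
Step 5 — Magnitude: |H| = 0.7943 (-2.0 dB); phase: φ = 37.4°.

|H| = 0.7943 (-2.0 dB), φ = 37.4°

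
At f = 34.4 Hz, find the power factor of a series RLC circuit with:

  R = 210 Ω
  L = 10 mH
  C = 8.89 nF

Step 1 — Angular frequency: ω = 2π·f = 2π·34.4 = 216.1 rad/s.
Step 2 — Component impedances:
  R: Z = R = 210 Ω
  L: Z = jωL = j·216.1·0.01 = 0 + j2.161 Ω
  C: Z = 1/(jωC) = -j/(ω·C) = 0 - j5.204e+05 Ω
Step 3 — Series combination: Z_total = R + L + C = 210 - j5.204e+05 Ω = 5.204e+05∠-90.0° Ω.
Step 4 — Power factor: PF = cos(φ) = Re(Z)/|Z| = 210/5.204e+05 = 0.0004035.
Step 5 — Type: Im(Z) = -5.204e+05 ⇒ leading (phase φ = -90.0°).

PF = 0.0004035 (leading, φ = -90.0°)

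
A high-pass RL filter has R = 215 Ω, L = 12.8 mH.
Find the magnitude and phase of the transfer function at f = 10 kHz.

Step 1 — Angular frequency: ω = 2π·1e+04 = 6.283e+04 rad/s.
Step 2 — Transfer function: H(jω) = jωL/(R + jωL).
Step 3 — Numerator jωL = j·804.2; denominator R + jωL = 215 + j804.2.
Step 4 — H = 0.9333 + j0.2495.
Step 5 — Magnitude: |H| = 0.9661 (-0.3 dB); phase: φ = 15.0°.

|H| = 0.9661 (-0.3 dB), φ = 15.0°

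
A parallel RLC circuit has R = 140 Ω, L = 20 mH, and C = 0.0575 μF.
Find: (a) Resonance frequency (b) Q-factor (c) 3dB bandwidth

Step 1 — Resonance: ω₀ = 1/√(LC) = 1/√(0.02·5.75e-08) = 2.949e+04 rad/s.
Step 2 — f₀ = ω₀/(2π) = 4693 Hz.
Step 3 — Parallel Q: Q = R/(ω₀L) = 140/(2.949e+04·0.02) = 0.2374.
Step 4 — Bandwidth: Δω = ω₀/Q = 1.242e+05 rad/s; BW = Δω/(2π) = 1.977e+04 Hz.

(a) f₀ = 4693 Hz  (b) Q = 0.2374  (c) BW = 1.977e+04 Hz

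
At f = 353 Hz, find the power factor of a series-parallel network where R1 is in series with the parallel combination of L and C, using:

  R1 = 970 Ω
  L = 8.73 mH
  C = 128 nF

Step 1 — Angular frequency: ω = 2π·f = 2π·353 = 2218 rad/s.
Step 2 — Component impedances:
  R1: Z = R = 970 Ω
  L: Z = jωL = j·2218·0.00873 = 0 + j19.36 Ω
  C: Z = 1/(jωC) = -j/(ω·C) = 0 - j3522 Ω
Step 3 — Parallel branch: L || C = 1/(1/L + 1/C) = 0 + j19.47 Ω.
Step 4 — Series with R1: Z_total = R1 + (L || C) = 970 + j19.47 Ω = 970.2∠1.1° Ω.
Step 5 — Power factor: PF = cos(φ) = Re(Z)/|Z| = 970/970.2 = 0.9998.
Step 6 — Type: Im(Z) = 19.47 ⇒ lagging (phase φ = 1.1°).

PF = 0.9998 (lagging, φ = 1.1°)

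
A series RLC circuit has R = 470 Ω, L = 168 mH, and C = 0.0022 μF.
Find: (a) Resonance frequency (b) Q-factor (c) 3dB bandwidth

Step 1 — Resonance: ω₀ = 1/√(LC) = 1/√(0.168·2.2e-09) = 5.202e+04 rad/s.
Step 2 — f₀ = ω₀/(2π) = 8279 Hz.
Step 3 — Series Q: Q = ω₀L/R = 5.202e+04·0.168/470 = 18.59.
Step 4 — Bandwidth: Δω = ω₀/Q = 2798 rad/s; BW = Δω/(2π) = 445.3 Hz.

(a) f₀ = 8279 Hz  (b) Q = 18.59  (c) BW = 445.3 Hz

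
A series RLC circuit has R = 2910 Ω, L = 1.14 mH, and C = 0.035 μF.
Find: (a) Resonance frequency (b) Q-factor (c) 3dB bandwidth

Step 1 — Resonance: ω₀ = 1/√(LC) = 1/√(0.00114·3.5e-08) = 1.583e+05 rad/s.
Step 2 — f₀ = ω₀/(2π) = 2.52e+04 Hz.
Step 3 — Series Q: Q = ω₀L/R = 1.583e+05·0.00114/2910 = 0.06202.
Step 4 — Bandwidth: Δω = ω₀/Q = 2.553e+06 rad/s; BW = Δω/(2π) = 4.063e+05 Hz.

(a) f₀ = 2.52e+04 Hz  (b) Q = 0.06202  (c) BW = 4.063e+05 Hz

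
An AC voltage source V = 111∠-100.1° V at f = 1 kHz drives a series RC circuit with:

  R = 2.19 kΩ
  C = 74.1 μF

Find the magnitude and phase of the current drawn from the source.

Step 1 — Angular frequency: ω = 2π·f = 2π·1000 = 6283 rad/s.
Step 2 — Component impedances:
  R: Z = R = 2190 Ω
  C: Z = 1/(jωC) = -j/(ω·C) = 0 - j2.148 Ω
Step 3 — Series combination: Z_total = R + C = 2190 - j2.148 Ω = 2190∠-0.1° Ω.
Step 4 — Source phasor: V = 111∠-100.1° V = -19.47 - j109.3 V.
Step 5 — Ohm's law: I = V / Z_total = (-19.47 - j109.3) / (2190 - j2.148) = -0.00884 - j0.04991 A.
Step 6 — Convert to polar: |I| = 0.05068 A, ∠I = -100.0°.

I = 0.05068∠-100.0° A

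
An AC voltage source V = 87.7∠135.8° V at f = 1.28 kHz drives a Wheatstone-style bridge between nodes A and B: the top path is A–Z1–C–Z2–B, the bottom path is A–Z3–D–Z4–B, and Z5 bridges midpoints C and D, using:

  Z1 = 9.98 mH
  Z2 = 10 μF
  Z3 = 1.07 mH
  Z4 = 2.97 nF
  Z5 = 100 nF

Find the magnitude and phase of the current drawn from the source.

Step 1 — Angular frequency: ω = 2π·f = 2π·1280 = 8042 rad/s.
Step 2 — Component impedances:
  Z1: Z = jωL = j·8042·0.00998 = 0 + j80.26 Ω
  Z2: Z = 1/(jωC) = -j/(ω·C) = 0 - j12.43 Ω
  Z3: Z = jωL = j·8042·0.00107 = 0 + j8.605 Ω
  Z4: Z = 1/(jωC) = -j/(ω·C) = 0 - j4.187e+04 Ω
  Z5: Z = 1/(jωC) = -j/(ω·C) = 0 - j1243 Ω
Step 3 — Bridge requires nodal analysis (the Z5 bridge couples midpoints C and D, so the two paths cannot be reduced to a simple series/parallel combination). Setting node B to ground and injecting 1 A at node A, the 3-node admittance system at A, C, D solves to V_A = Z_AB = 0 + j73.54 Ω = 73.54∠90.0° Ω.
Step 4 — Source phasor: V = 87.7∠135.8° V = -62.87 + j61.14 V.
Step 5 — Ohm's law: I = V / Z_total = (-62.87 + j61.14) / (0 + j73.54) = 0.8314 + j0.8549 A.
Step 6 — Convert to polar: |I| = 1.193 A, ∠I = 45.8°.

I = 1.193∠45.8° A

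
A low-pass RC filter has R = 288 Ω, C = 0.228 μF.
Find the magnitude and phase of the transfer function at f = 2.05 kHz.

Step 1 — Angular frequency: ω = 2π·2050 = 1.288e+04 rad/s.
Step 2 — Transfer function: H(jω) = 1/(1 + jωRC).
Step 3 — Denominator: 1 + jωRC = 1 + j·1.288e+04·288·2.28e-07 = 1 + j0.8458.
Step 4 — H = 0.583 - j0.4931.
Step 5 — Magnitude: |H| = 0.7635 (-2.3 dB); phase: φ = -40.2°.

|H| = 0.7635 (-2.3 dB), φ = -40.2°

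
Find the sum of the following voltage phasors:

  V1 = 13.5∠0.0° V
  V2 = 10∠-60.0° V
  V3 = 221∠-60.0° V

Step 1 — Convert each phasor to rectangular form:
  V1 = 13.5·(cos(0.0°) + j·sin(0.0°)) = 13.5 V
  V2 = 10·(cos(-60.0°) + j·sin(-60.0°)) = 5 - j8.66 V
  V3 = 221·(cos(-60.0°) + j·sin(-60.0°)) = 110.5 - j191.4 V
Step 2 — Sum components: V_total = 129 - j200.1 V.
Step 3 — Convert to polar: |V_total| = 238 V, ∠V_total = -57.2°.

V_total = 238∠-57.2° V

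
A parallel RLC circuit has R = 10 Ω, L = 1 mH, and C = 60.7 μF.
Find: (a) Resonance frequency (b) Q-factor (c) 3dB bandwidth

Step 1 — Resonance: ω₀ = 1/√(LC) = 1/√(0.001·6.07e-05) = 4059 rad/s.
Step 2 — f₀ = ω₀/(2π) = 646 Hz.
Step 3 — Parallel Q: Q = R/(ω₀L) = 10/(4059·0.001) = 2.464.
Step 4 — Bandwidth: Δω = ω₀/Q = 1647 rad/s; BW = Δω/(2π) = 262.2 Hz.

(a) f₀ = 646 Hz  (b) Q = 2.464  (c) BW = 262.2 Hz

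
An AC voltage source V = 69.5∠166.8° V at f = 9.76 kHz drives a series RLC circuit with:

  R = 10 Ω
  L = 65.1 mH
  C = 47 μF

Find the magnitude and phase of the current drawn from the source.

Step 1 — Angular frequency: ω = 2π·f = 2π·9760 = 6.132e+04 rad/s.
Step 2 — Component impedances:
  R: Z = R = 10 Ω
  L: Z = jωL = j·6.132e+04·0.0651 = 0 + j3992 Ω
  C: Z = 1/(jωC) = -j/(ω·C) = 0 - j0.347 Ω
Step 3 — Series combination: Z_total = R + L + C = 10 + j3992 Ω = 3992∠89.9° Ω.
Step 4 — Source phasor: V = 69.5∠166.8° V = -67.66 + j15.87 V.
Step 5 — Ohm's law: I = V / Z_total = (-67.66 + j15.87) / (10 + j3992) = 0.003933 + j0.01696 A.
Step 6 — Convert to polar: |I| = 0.01741 A, ∠I = 76.9°.

I = 0.01741∠76.9° A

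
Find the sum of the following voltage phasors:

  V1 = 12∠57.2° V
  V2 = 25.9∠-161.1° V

Step 1 — Convert each phasor to rectangular form:
  V1 = 12·(cos(57.2°) + j·sin(57.2°)) = 6.5 + j10.09 V
  V2 = 25.9·(cos(-161.1°) + j·sin(-161.1°)) = -24.5 - j8.389 V
Step 2 — Sum components: V_total = -18 + j1.697 V.
Step 3 — Convert to polar: |V_total| = 18.08 V, ∠V_total = 174.6°.

V_total = 18.08∠174.6° V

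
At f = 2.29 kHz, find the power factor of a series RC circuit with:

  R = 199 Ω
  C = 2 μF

Step 1 — Angular frequency: ω = 2π·f = 2π·2290 = 1.439e+04 rad/s.
Step 2 — Component impedances:
  R: Z = R = 199 Ω
  C: Z = 1/(jωC) = -j/(ω·C) = 0 - j34.75 Ω
Step 3 — Series combination: Z_total = R + C = 199 - j34.75 Ω = 202∠-9.9° Ω.
Step 4 — Power factor: PF = cos(φ) = Re(Z)/|Z| = 199/202 = 0.9851.
Step 5 — Type: Im(Z) = -34.75 ⇒ leading (phase φ = -9.9°).

PF = 0.9851 (leading, φ = -9.9°)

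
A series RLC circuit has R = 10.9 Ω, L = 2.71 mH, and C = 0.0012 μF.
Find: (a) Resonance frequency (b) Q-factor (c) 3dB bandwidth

Step 1 — Resonance: ω₀ = 1/√(LC) = 1/√(0.00271·1.2e-09) = 5.545e+05 rad/s.
Step 2 — f₀ = ω₀/(2π) = 8.826e+04 Hz.
Step 3 — Series Q: Q = ω₀L/R = 5.545e+05·0.00271/10.9 = 137.9.
Step 4 — Bandwidth: Δω = ω₀/Q = 4022 rad/s; BW = Δω/(2π) = 640.1 Hz.

(a) f₀ = 8.826e+04 Hz  (b) Q = 137.9  (c) BW = 640.1 Hz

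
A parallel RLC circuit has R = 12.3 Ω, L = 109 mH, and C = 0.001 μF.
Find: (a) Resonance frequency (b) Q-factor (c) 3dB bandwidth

Step 1 — Resonance: ω₀ = 1/√(LC) = 1/√(0.109·1e-09) = 9.578e+04 rad/s.
Step 2 — f₀ = ω₀/(2π) = 1.524e+04 Hz.
Step 3 — Parallel Q: Q = R/(ω₀L) = 12.3/(9.578e+04·0.109) = 0.001178.
Step 4 — Bandwidth: Δω = ω₀/Q = 8.13e+07 rad/s; BW = Δω/(2π) = 1.294e+07 Hz.

(a) f₀ = 1.524e+04 Hz  (b) Q = 0.001178  (c) BW = 1.294e+07 Hz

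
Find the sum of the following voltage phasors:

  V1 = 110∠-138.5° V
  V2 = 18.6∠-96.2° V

Step 1 — Convert each phasor to rectangular form:
  V1 = 110·(cos(-138.5°) + j·sin(-138.5°)) = -82.39 - j72.89 V
  V2 = 18.6·(cos(-96.2°) + j·sin(-96.2°)) = -2.009 - j18.49 V
Step 2 — Sum components: V_total = -84.39 - j91.38 V.
Step 3 — Convert to polar: |V_total| = 124.4 V, ∠V_total = -132.7°.

V_total = 124.4∠-132.7° V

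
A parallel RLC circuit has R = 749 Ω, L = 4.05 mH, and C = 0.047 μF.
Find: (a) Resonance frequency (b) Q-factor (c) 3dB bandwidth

Step 1 — Resonance: ω₀ = 1/√(LC) = 1/√(0.00405·4.7e-08) = 7.248e+04 rad/s.
Step 2 — f₀ = ω₀/(2π) = 1.154e+04 Hz.
Step 3 — Parallel Q: Q = R/(ω₀L) = 749/(7.248e+04·0.00405) = 2.552.
Step 4 — Bandwidth: Δω = ω₀/Q = 2.841e+04 rad/s; BW = Δω/(2π) = 4521 Hz.

(a) f₀ = 1.154e+04 Hz  (b) Q = 2.552  (c) BW = 4521 Hz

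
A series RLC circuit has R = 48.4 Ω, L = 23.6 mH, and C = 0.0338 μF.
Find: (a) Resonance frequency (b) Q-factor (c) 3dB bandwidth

Step 1 — Resonance: ω₀ = 1/√(LC) = 1/√(0.0236·3.38e-08) = 3.541e+04 rad/s.
Step 2 — f₀ = ω₀/(2π) = 5635 Hz.
Step 3 — Series Q: Q = ω₀L/R = 3.541e+04·0.0236/48.4 = 17.26.
Step 4 — Bandwidth: Δω = ω₀/Q = 2051 rad/s; BW = Δω/(2π) = 326.4 Hz.

(a) f₀ = 5635 Hz  (b) Q = 17.26  (c) BW = 326.4 Hz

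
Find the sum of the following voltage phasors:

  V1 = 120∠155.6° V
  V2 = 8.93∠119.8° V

Step 1 — Convert each phasor to rectangular form:
  V1 = 120·(cos(155.6°) + j·sin(155.6°)) = -109.3 + j49.57 V
  V2 = 8.93·(cos(119.8°) + j·sin(119.8°)) = -4.438 + j7.749 V
Step 2 — Sum components: V_total = -113.7 + j57.32 V.
Step 3 — Convert to polar: |V_total| = 127.3 V, ∠V_total = 153.2°.

V_total = 127.3∠153.2° V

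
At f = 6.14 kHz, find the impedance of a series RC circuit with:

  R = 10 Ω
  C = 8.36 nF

Step 1 — Angular frequency: ω = 2π·f = 2π·6140 = 3.858e+04 rad/s.
Step 2 — Component impedances:
  R: Z = R = 10 Ω
  C: Z = 1/(jωC) = -j/(ω·C) = 0 - j3101 Ω
Step 3 — Series combination: Z_total = R + C = 10 - j3101 Ω = 3101∠-89.8° Ω.

Z = 10 - j3101 Ω = 3101∠-89.8° Ω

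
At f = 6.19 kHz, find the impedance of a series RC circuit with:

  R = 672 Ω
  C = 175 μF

Step 1 — Angular frequency: ω = 2π·f = 2π·6190 = 3.889e+04 rad/s.
Step 2 — Component impedances:
  R: Z = R = 672 Ω
  C: Z = 1/(jωC) = -j/(ω·C) = 0 - j0.1469 Ω
Step 3 — Series combination: Z_total = R + C = 672 - j0.1469 Ω = 672∠-0.0° Ω.

Z = 672 - j0.1469 Ω = 672∠-0.0° Ω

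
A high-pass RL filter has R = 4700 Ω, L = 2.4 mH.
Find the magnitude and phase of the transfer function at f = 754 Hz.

Step 1 — Angular frequency: ω = 2π·754 = 4738 rad/s.
Step 2 — Transfer function: H(jω) = jωL/(R + jωL).
Step 3 — Numerator jωL = j·11.37; denominator R + jωL = 4700 + j11.37.
Step 4 — H = 5.852e-06 + j0.002419.
Step 5 — Magnitude: |H| = 0.002419 (-52.3 dB); phase: φ = 89.9°.

|H| = 0.002419 (-52.3 dB), φ = 89.9°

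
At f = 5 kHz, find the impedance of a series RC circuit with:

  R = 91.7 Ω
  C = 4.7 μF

Step 1 — Angular frequency: ω = 2π·f = 2π·5000 = 3.142e+04 rad/s.
Step 2 — Component impedances:
  R: Z = R = 91.7 Ω
  C: Z = 1/(jωC) = -j/(ω·C) = 0 - j6.773 Ω
Step 3 — Series combination: Z_total = R + C = 91.7 - j6.773 Ω = 91.95∠-4.2° Ω.

Z = 91.7 - j6.773 Ω = 91.95∠-4.2° Ω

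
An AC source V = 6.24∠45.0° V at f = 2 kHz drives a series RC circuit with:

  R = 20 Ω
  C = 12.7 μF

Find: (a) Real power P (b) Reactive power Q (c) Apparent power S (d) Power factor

Step 1 — Angular frequency: ω = 2π·f = 2π·2000 = 1.257e+04 rad/s.
Step 2 — Component impedances:
  R: Z = R = 20 Ω
  C: Z = 1/(jωC) = -j/(ω·C) = 0 - j6.266 Ω
Step 3 — Series combination: Z_total = R + C = 20 - j6.266 Ω = 20.96∠-17.4° Ω.
Step 4 — Source phasor: V = 6.24∠45.0° V = 4.412 + j4.412 V.
Step 5 — Current: I = V / Z = 0.138 + j0.2638 A = 0.2977∠62.4° A.
Step 6 — Complex power: S = V·I* = 1.773 - j0.5554 VA.
Step 7 — Real power: P = Re(S) = 1.773 W.
Step 8 — Reactive power: Q = Im(S) = -0.5554 VAR.
Step 9 — Apparent power: |S| = 1.858 VA.
Step 10 — Power factor: PF = P/|S| = 0.9543 (leading).

(a) P = 1.773 W  (b) Q = -0.5554 VAR  (c) S = 1.858 VA  (d) PF = 0.9543 (leading)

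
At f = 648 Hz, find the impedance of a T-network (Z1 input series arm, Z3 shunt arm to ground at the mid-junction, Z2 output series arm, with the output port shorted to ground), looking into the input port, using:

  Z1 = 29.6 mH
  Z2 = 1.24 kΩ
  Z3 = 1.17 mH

Step 1 — Angular frequency: ω = 2π·f = 2π·648 = 4072 rad/s.
Step 2 — Component impedances:
  Z1: Z = jωL = j·4072·0.0296 = 0 + j120.5 Ω
  Z2: Z = R = 1240 Ω
  Z3: Z = jωL = j·4072·0.00117 = 0 + j4.764 Ω
Step 3 — With the output port shorted to ground, the output series arm Z2 runs from the junction to ground; the shunt arm Z3 also runs from the junction to ground. They appear in parallel: Z3 || Z2 = 0.0183 + j4.764 Ω.
Step 4 — Series with input arm Z1: Z_in = Z1 + (Z3 || Z2) = 0.0183 + j125.3 Ω = 125.3∠90.0° Ω.

Z = 0.0183 + j125.3 Ω = 125.3∠90.0° Ω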